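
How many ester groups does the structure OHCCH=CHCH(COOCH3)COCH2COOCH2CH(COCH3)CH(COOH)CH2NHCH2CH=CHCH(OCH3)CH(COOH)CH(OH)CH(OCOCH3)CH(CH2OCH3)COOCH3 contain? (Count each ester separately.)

Working along the chain:
  OHC: terminal –CHO: carbonyl C bonded to H and C → aldehyde.
  CH=CH: C=C double bond → alkene.
  CH(COOCH3): pendant –COOCH3: carbonyl C bonded to C and –OCH3 → ester.
  CO: –C(=O)– with carbon on both sides → ketone.
  CH2COOCH2: –C(=O)–O–C with C on the carbonyl side → ester.
  CH(COCH3): pendant –COCH3: carbonyl C bonded to two carbons → ketone.
  CH(COOH): pendant –COOH: carbonyl C bonded to C and –OH → carboxylic acid.
  CH2NHCH2: C–N–C with sp³ carbons and no adjacent C=O → amine (secondary).
  CH=CH: C=C double bond → alkene.
  CH(OCH3): pendant –OCH3: C–O–C with sp³ C, no adjacent C=O → ether.
  CH(COOH): pendant –COOH: carbonyl C bonded to C and –OH → carboxylic acid.
  CH(OH): –OH on an sp³ carbon → alcohol (secondary).
  CH(OCOCH3): pendant –OC(=O)CH3: an acyloxy group → ester.
  CH(CH2OCH3): pendant –CH2OCH3: C–O–C linkage → ether.
  COOCH3: –C(=O)OCH3: carbonyl C bonded to C and to –OCH3 → ester (not ketone + ether).
Ester appears at: CH(COOCH3), CH2COOCH2, CH(OCOCH3), COOCH3 → 4.

4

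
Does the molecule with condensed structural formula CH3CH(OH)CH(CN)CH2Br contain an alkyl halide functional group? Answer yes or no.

yes

Taking each segment in turn:
  CH(OH): –OH on an sp³ carbon → alcohol (secondary).
  CH(CN): pendant –C≡N: nitrile.
  CH2Br: halogen on an sp³ carbon → alkyl halide.
The CH2Br segment supplies the alkyl halide: halogen on an sp³ carbon → alkyl halide.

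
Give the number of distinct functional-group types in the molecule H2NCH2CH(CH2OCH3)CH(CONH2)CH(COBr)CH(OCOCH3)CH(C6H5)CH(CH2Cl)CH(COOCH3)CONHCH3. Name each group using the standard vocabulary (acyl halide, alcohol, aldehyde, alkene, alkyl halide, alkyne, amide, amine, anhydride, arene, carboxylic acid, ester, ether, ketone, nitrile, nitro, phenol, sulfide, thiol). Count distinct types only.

7

Working along the chain:
  H2NCH2: –NH2 on an sp³ carbon with no adjacent C=O → amine.
  CH(CH2OCH3): pendant –CH2OCH3: C–O–C linkage → ether.
  CH(CONH2): pendant –CONH2: carbonyl C bonded to C and N → amide.
  CH(COBr): pendant –C(=O)X: carbonyl C bonded to C and halogen → acyl halide.
  CH(OCOCH3): pendant –OC(=O)CH3: an acyloxy group → ester.
  CH(C6H5): pendant –C6H5: benzene ring → arene.
  CH(CH2Cl): pendant –CH2X: halogen on sp³ carbon → alkyl halide.
  CH(COOCH3): pendant –COOCH3: carbonyl C bonded to C and –OCH3 → ester.
  CONHCH3: –C(=O)NHCH3: carbonyl C bonded to C and to N → amide (the N is not an amine).
Distinct types present: acyl halide, alkyl halide, amide, amine, arene, ester, ether.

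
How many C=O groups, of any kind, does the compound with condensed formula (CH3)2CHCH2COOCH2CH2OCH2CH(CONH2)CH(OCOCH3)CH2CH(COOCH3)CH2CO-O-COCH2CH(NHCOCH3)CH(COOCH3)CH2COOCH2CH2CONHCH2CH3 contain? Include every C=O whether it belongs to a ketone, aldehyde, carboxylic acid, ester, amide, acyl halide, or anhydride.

10

CH2COOCH2: ester, 1 C=O (running total 1).
CH(CONH2): amide, 1 C=O (running total 2).
CH(OCOCH3): ester, 1 C=O (running total 3).
CH(COOCH3): ester, 1 C=O (running total 4).
CH2CO-O-COCH2: anhydride, 2 C=O (running total 6).
CH(NHCOCH3): amide, 1 C=O (running total 7).
CH(COOCH3): ester, 1 C=O (running total 8).
CH2COOCH2: ester, 1 C=O (running total 9).
CH2CONHCH2: amide, 1 C=O (running total 10).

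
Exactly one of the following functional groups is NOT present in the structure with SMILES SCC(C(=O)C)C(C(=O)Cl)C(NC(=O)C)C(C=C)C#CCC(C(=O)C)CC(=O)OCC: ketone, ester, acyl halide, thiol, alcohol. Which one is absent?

alcohol

ketone: present (CH(COCH3) — pendant –COCH3: carbonyl C bonded to two carbons → ketone).
ester: present (CH2COOCH2 — –C(=O)–O–C with C on the carbonyl side → ester).
acyl halide: present (CH(COCl) — pendant –C(=O)X: carbonyl C bonded to C and halogen → acyl halide).
thiol: present (HSCH2 — –SH on an sp³ carbon → thiol).
alcohol: no segment matches this pattern.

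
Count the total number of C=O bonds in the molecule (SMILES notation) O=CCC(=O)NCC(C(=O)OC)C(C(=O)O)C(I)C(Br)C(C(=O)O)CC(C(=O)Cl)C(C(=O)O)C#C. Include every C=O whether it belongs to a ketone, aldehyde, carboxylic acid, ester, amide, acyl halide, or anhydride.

OHC: aldehyde, 1 C=O (running total 1).
CH2CONHCH2: amide, 1 C=O (running total 2).
CH(COOCH3): ester, 1 C=O (running total 3).
CH(COOH): carboxylic acid, 1 C=O (running total 4).
CH(COOH): carboxylic acid, 1 C=O (running total 5).
CH(COCl): acyl halide, 1 C=O (running total 6).
CH(COOH): carboxylic acid, 1 C=O (running total 7).

7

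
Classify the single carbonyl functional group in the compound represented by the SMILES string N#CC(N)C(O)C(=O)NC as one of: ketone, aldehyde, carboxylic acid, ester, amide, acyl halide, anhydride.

The carbonyl is in the CONHCH3 segment: –C(=O)NHCH3: carbonyl C bonded to C and to N → amide (the N is not an amine).

amide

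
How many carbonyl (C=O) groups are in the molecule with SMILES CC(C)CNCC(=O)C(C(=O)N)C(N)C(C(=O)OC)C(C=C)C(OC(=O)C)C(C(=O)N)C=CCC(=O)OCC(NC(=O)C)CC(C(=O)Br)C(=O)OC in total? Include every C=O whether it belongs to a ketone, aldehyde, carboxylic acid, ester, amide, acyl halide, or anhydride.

9

CO: ketone, 1 C=O (running total 1).
CH(CONH2): amide, 1 C=O (running total 2).
CH(COOCH3): ester, 1 C=O (running total 3).
CH(OCOCH3): ester, 1 C=O (running total 4).
CH(CONH2): amide, 1 C=O (running total 5).
CH2COOCH2: ester, 1 C=O (running total 6).
CH(NHCOCH3): amide, 1 C=O (running total 7).
CH(COBr): acyl halide, 1 C=O (running total 8).
COOCH3: ester, 1 C=O (running total 9).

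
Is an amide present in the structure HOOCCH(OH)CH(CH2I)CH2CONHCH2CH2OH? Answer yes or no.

yes

Taking each segment in turn:
  HOOC: –COOH: carbonyl C bonded to –OH and C → carboxylic acid (the –OH is not a separate alcohol).
  CH(OH): –OH on an sp³ carbon → alcohol (secondary).
  CH(CH2I): pendant –CH2X: halogen on sp³ carbon → alkyl halide.
  CH2CONHCH2: –C(=O)–N– linkage → amide (the N is not an amine).
  CH2OH: –OH on an sp³ carbon → alcohol.
The CH2CONHCH2 segment supplies the amide: –C(=O)–N– linkage → amide (the N is not an amine).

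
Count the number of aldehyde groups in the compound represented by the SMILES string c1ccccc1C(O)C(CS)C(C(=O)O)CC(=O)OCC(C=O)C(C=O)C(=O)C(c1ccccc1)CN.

2

C6H5– phenyl ring → arene.
–OH on an sp³ carbon → alcohol (secondary).
pendant –CH2SH → thiol.
pendant –COOH: carbonyl C bonded to C and –OH → carboxylic acid.
–C(=O)–O–C with C on the carbonyl side → ester.
pendant –CHO: carbonyl C bonded to C and H → aldehyde.
pendant –CHO: carbonyl C bonded to C and H → aldehyde.
–C(=O)– with carbon on both sides → ketone.
pendant –C6H5: benzene ring → arene.
–NH2 on an sp³ carbon with no adjacent C=O → amine.
Aldehyde appears at: CH(CHO), CH(CHO) → 2.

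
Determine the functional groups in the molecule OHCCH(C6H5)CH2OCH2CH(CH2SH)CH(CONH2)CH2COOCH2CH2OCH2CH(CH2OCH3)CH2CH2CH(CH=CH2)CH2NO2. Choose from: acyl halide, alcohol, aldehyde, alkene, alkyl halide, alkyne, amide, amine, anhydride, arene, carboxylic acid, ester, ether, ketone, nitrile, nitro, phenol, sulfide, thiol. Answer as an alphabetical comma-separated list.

aldehyde, alkene, amide, arene, ester, ether, nitro, thiol

Working along the chain:
  OHC: terminal –CHO: carbonyl C bonded to H and C → aldehyde.
  CH(C6H5): pendant –C6H5: benzene ring → arene.
  CH2OCH2: C–O–C with sp³ carbons on both sides and no adjacent C=O → ether.
  CH(CH2SH): pendant –CH2SH → thiol.
  CH(CONH2): pendant –CONH2: carbonyl C bonded to C and N → amide.
  CH2COOCH2: –C(=O)–O–C with C on the carbonyl side → ester.
  CH2OCH2: C–O–C with sp³ carbons on both sides and no adjacent C=O → ether.
  CH(CH2OCH3): pendant –CH2OCH3: C–O–C linkage → ether.
  CH(CH=CH2): pendant –CH=CH2: C=C double bond → alkene.
  CH2NO2: –NO2 on carbon → nitro group.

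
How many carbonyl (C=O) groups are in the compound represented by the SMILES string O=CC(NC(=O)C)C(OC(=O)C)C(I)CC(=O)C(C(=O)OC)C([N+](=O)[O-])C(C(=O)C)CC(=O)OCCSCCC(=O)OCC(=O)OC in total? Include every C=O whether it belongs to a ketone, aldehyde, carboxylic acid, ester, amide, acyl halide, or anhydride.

OHC: aldehyde, 1 C=O (running total 1).
CH(NHCOCH3): amide, 1 C=O (running total 2).
CH(OCOCH3): ester, 1 C=O (running total 3).
CO: ketone, 1 C=O (running total 4).
CH(COOCH3): ester, 1 C=O (running total 5).
CH(COCH3): ketone, 1 C=O (running total 6).
CH2COOCH2: ester, 1 C=O (running total 7).
CH2COOCH2: ester, 1 C=O (running total 8).
COOCH3: ester, 1 C=O (running total 9).

9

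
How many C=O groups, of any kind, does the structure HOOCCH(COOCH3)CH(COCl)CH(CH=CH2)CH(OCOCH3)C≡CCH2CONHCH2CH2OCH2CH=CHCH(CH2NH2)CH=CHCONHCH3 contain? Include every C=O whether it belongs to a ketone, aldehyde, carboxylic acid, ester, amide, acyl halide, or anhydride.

HOOC: carboxylic acid, 1 C=O (running total 1).
CH(COOCH3): ester, 1 C=O (running total 2).
CH(COCl): acyl halide, 1 C=O (running total 3).
CH(OCOCH3): ester, 1 C=O (running total 4).
CH2CONHCH2: amide, 1 C=O (running total 5).
CONHCH3: amide, 1 C=O (running total 6).

6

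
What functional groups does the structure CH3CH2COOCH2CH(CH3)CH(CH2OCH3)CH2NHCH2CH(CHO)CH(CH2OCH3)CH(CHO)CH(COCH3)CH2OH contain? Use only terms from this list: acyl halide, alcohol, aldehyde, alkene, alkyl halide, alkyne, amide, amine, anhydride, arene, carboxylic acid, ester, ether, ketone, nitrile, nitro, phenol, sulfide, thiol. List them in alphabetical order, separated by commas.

Working along the chain:
  CH2COOCH2: –C(=O)–O–C with C on the carbonyl side → ester.
  CH(CH2OCH3): pendant –CH2OCH3: C–O–C linkage → ether.
  CH2NHCH2: C–N–C with sp³ carbons and no adjacent C=O → amine (secondary).
  CH(CHO): pendant –CHO: carbonyl C bonded to C and H → aldehyde.
  CH(CH2OCH3): pendant –CH2OCH3: C–O–C linkage → ether.
  CH(CHO): pendant –CHO: carbonyl C bonded to C and H → aldehyde.
  CH(COCH3): pendant –COCH3: carbonyl C bonded to two carbons → ketone.
  CH2OH: –OH on an sp³ carbon → alcohol.

alcohol, aldehyde, amine, ester, ether, ketone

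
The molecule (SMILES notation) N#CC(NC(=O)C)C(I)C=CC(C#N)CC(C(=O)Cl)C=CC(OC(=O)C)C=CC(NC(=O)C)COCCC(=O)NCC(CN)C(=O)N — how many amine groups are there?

N≡C–: carbon triple-bonded to nitrogen → nitrile.
pendant –NHC(=O)CH3: N bonded to a carbonyl → amide (not amine).
halogen on an sp³ carbon → alkyl halide.
C=C double bond → alkene.
pendant –C≡N: nitrile.
pendant –C(=O)X: carbonyl C bonded to C and halogen → acyl halide.
C=C double bond → alkene.
pendant –OC(=O)CH3: an acyloxy group → ester.
C=C double bond → alkene.
pendant –NHC(=O)CH3: N bonded to a carbonyl → amide (not amine).
C–O–C with sp³ carbons on both sides and no adjacent C=O → ether.
–C(=O)–N– linkage → amide (the N is not an amine).
pendant –CH2NH2: N on sp³ C, no adjacent C=O → amine.
–C(=O)NH2: carbonyl C bonded to C and to N → amide (the N is not a separate amine).
Amine appears at: CH(CH2NH2) → 1.

1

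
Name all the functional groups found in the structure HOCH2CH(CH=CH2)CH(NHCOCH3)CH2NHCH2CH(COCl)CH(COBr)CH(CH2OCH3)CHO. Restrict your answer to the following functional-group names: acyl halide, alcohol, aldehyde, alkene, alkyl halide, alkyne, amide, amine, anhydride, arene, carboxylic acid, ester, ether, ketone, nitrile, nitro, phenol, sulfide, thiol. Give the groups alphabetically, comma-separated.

HO– on an sp³ carbon → alcohol.
pendant –CH=CH2: C=C double bond → alkene.
pendant –NHC(=O)CH3: N bonded to a carbonyl → amide (not amine).
C–N–C with sp³ carbons and no adjacent C=O → amine (secondary).
pendant –C(=O)X: carbonyl C bonded to C and halogen → acyl halide.
pendant –C(=O)X: carbonyl C bonded to C and halogen → acyl halide.
pendant –CH2OCH3: C–O–C linkage → ether.
terminal –CHO: carbonyl C bonded to H and C → aldehyde.

acyl halide, alcohol, aldehyde, alkene, amide, amine, ether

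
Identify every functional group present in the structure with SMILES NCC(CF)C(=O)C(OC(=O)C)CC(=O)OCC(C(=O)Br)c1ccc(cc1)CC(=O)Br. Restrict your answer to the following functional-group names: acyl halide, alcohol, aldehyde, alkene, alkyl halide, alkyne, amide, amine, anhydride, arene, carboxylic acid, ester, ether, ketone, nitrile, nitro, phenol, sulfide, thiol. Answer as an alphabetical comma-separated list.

acyl halide, alkyl halide, amine, arene, ester, ketone

–NH2 on an sp³ carbon with no adjacent C=O → amine.
pendant –CH2X: halogen on sp³ carbon → alkyl halide.
–C(=O)– with carbon on both sides → ketone.
pendant –OC(=O)CH3: an acyloxy group → ester.
–C(=O)–O–C with C on the carbonyl side → ester.
pendant –C(=O)X: carbonyl C bonded to C and halogen → acyl halide.
para-disubstituted benzene ring → arene.
–C(=O)Br: carbonyl C bonded to C and to a halogen → acyl halide (not alkyl halide).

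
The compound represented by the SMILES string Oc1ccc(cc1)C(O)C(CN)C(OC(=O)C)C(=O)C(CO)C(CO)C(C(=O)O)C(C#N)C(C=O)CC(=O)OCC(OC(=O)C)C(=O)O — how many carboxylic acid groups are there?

2

–OH attached directly to an aromatic ring → phenol (not alcohol); the ring itself is an arene.
–OH on an sp³ carbon → alcohol (secondary).
pendant –CH2NH2: N on sp³ C, no adjacent C=O → amine.
pendant –OC(=O)CH3: an acyloxy group → ester.
–C(=O)– with carbon on both sides → ketone.
pendant –CH2OH on an sp³ backbone C → alcohol.
pendant –CH2OH on an sp³ backbone C → alcohol.
pendant –COOH: carbonyl C bonded to C and –OH → carboxylic acid.
pendant –C≡N: nitrile.
pendant –CHO: carbonyl C bonded to C and H → aldehyde.
–C(=O)–O–C with C on the carbonyl side → ester.
pendant –OC(=O)CH3: an acyloxy group → ester.
–COOH: carbonyl C bonded to –OH and C → carboxylic acid (the –OH is not a separate alcohol).
Carboxylic acid appears at: CH(COOH), COOH → 2.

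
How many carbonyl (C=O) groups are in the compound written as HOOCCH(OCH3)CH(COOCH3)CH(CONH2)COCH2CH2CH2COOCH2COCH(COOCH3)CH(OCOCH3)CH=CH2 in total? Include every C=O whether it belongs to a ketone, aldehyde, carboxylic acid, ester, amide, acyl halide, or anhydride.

HOOC: carboxylic acid, 1 C=O (running total 1).
CH(COOCH3): ester, 1 C=O (running total 2).
CH(CONH2): amide, 1 C=O (running total 3).
CO: ketone, 1 C=O (running total 4).
CH2COOCH2: ester, 1 C=O (running total 5).
CO: ketone, 1 C=O (running total 6).
CH(COOCH3): ester, 1 C=O (running total 7).
CH(OCOCH3): ester, 1 C=O (running total 8).

8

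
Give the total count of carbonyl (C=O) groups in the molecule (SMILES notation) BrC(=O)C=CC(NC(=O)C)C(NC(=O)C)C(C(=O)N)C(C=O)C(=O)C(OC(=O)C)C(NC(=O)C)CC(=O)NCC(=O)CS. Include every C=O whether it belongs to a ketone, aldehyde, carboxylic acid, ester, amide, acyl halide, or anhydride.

10

BrCO: acyl halide, 1 C=O (running total 1).
CH(NHCOCH3): amide, 1 C=O (running total 2).
CH(NHCOCH3): amide, 1 C=O (running total 3).
CH(CONH2): amide, 1 C=O (running total 4).
CH(CHO): aldehyde, 1 C=O (running total 5).
CO: ketone, 1 C=O (running total 6).
CH(OCOCH3): ester, 1 C=O (running total 7).
CH(NHCOCH3): amide, 1 C=O (running total 8).
CH2CONHCH2: amide, 1 C=O (running total 9).
CO: ketone, 1 C=O (running total 10).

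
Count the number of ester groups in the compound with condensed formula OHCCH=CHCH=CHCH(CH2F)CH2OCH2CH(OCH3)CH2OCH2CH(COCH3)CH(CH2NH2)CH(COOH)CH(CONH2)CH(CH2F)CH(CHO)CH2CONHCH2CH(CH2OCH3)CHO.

0

Taking each segment in turn:
  OHC: terminal –CHO: carbonyl C bonded to H and C → aldehyde.
  CH=CH: C=C double bond → alkene.
  CH=CH: C=C double bond → alkene.
  CH(CH2F): pendant –CH2X: halogen on sp³ carbon → alkyl halide.
  CH2OCH2: C–O–C with sp³ carbons on both sides and no adjacent C=O → ether.
  CH(OCH3): pendant –OCH3: C–O–C with sp³ C, no adjacent C=O → ether.
  CH2OCH2: C–O–C with sp³ carbons on both sides and no adjacent C=O → ether.
  CH(COCH3): pendant –COCH3: carbonyl C bonded to two carbons → ketone.
  CH(CH2NH2): pendant –CH2NH2: N on sp³ C, no adjacent C=O → amine.
  CH(COOH): pendant –COOH: carbonyl C bonded to C and –OH → carboxylic acid.
  CH(CONH2): pendant –CONH2: carbonyl C bonded to C and N → amide.
  CH(CH2F): pendant –CH2X: halogen on sp³ carbon → alkyl halide.
  CH(CHO): pendant –CHO: carbonyl C bonded to C and H → aldehyde.
  CH2CONHCH2: –C(=O)–N– linkage → amide (the N is not an amine).
  CH(CH2OCH3): pendant –CH2OCH3: C–O–C linkage → ether.
  CHO: terminal –CHO: carbonyl C bonded to H and C → aldehyde.
No segment is a ester: CH2OCH2 is ether, not ester; CH(OCH3) is ether, not ester; CH2OCH2 is ether, not ester. → 0.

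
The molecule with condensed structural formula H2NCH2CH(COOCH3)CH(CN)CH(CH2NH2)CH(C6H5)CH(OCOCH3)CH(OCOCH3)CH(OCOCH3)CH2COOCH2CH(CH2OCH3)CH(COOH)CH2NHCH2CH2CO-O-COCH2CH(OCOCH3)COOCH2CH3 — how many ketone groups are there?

Taking each segment in turn:
  H2NCH2: –NH2 on an sp³ carbon with no adjacent C=O → amine.
  CH(COOCH3): pendant –COOCH3: carbonyl C bonded to C and –OCH3 → ester.
  CH(CN): pendant –C≡N: nitrile.
  CH(CH2NH2): pendant –CH2NH2: N on sp³ C, no adjacent C=O → amine.
  CH(C6H5): pendant –C6H5: benzene ring → arene.
  CH(OCOCH3): pendant –OC(=O)CH3: an acyloxy group → ester.
  CH(OCOCH3): pendant –OC(=O)CH3: an acyloxy group → ester.
  CH(OCOCH3): pendant –OC(=O)CH3: an acyloxy group → ester.
  CH2COOCH2: –C(=O)–O–C with C on the carbonyl side → ester.
  CH(CH2OCH3): pendant –CH2OCH3: C–O–C linkage → ether.
  CH(COOH): pendant –COOH: carbonyl C bonded to C and –OH → carboxylic acid.
  CH2NHCH2: C–N–C with sp³ carbons and no adjacent C=O → amine (secondary).
  CH2CO-O-COCH2: two acyl groups sharing one oxygen, –C(=O)–O–C(=O)– → anhydride.
  CH(OCOCH3): pendant –OC(=O)CH3: an acyloxy group → ester.
  COOCH2CH3: –C(=O)OCH2CH3: carbonyl C bonded to C and to –OEt → ester.
No segment is a ketone: CH(COOCH3) is ester, not ketone; CH(OCOCH3) is ester, not ketone; CH(OCOCH3) is ester, not ketone. → 0.

0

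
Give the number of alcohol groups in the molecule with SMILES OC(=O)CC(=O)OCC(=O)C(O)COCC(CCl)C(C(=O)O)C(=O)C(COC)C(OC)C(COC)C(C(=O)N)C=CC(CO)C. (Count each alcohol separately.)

Taking each segment in turn:
  HOOC: –COOH: carbonyl C bonded to –OH and C → carboxylic acid (the –OH is not a separate alcohol).
  CH2COOCH2: –C(=O)–O–C with C on the carbonyl side → ester.
  CO: –C(=O)– with carbon on both sides → ketone.
  CH(OH): –OH on an sp³ carbon → alcohol (secondary).
  CH2OCH2: C–O–C with sp³ carbons on both sides and no adjacent C=O → ether.
  CH(CH2Cl): pendant –CH2X: halogen on sp³ carbon → alkyl halide.
  CH(COOH): pendant –COOH: carbonyl C bonded to C and –OH → carboxylic acid.
  CO: –C(=O)– with carbon on both sides → ketone.
  CH(CH2OCH3): pendant –CH2OCH3: C–O–C linkage → ether.
  CH(OCH3): pendant –OCH3: C–O–C with sp³ C, no adjacent C=O → ether.
  CH(CH2OCH3): pendant –CH2OCH3: C–O–C linkage → ether.
  CH(CONH2): pendant –CONH2: carbonyl C bonded to C and N → amide.
  CH=CH: C=C double bond → alkene.
  CH(CH2OH): pendant –CH2OH on an sp³ backbone C → alcohol.
Alcohol appears at: CH(OH), CH(CH2OH) → 2.

2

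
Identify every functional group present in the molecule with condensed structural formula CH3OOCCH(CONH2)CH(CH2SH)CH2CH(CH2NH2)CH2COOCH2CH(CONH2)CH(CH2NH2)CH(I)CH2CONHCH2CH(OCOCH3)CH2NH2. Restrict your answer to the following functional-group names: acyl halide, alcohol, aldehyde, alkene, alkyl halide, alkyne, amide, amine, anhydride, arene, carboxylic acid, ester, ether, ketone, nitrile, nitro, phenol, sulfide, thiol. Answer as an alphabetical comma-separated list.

CH3O–C(=O)–: carbonyl C bonded to C and to –OCH3 → ester (not ketone + ether).
pendant –CONH2: carbonyl C bonded to C and N → amide.
pendant –CH2SH → thiol.
pendant –CH2NH2: N on sp³ C, no adjacent C=O → amine.
–C(=O)–O–C with C on the carbonyl side → ester.
pendant –CONH2: carbonyl C bonded to C and N → amide.
pendant –CH2NH2: N on sp³ C, no adjacent C=O → amine.
halogen on an sp³ carbon → alkyl halide.
–C(=O)–N– linkage → amide (the N is not an amine).
pendant –OC(=O)CH3: an acyloxy group → ester.
–NH2 on an sp³ carbon with no adjacent C=O → amine.

alkyl halide, amide, amine, ester, thiol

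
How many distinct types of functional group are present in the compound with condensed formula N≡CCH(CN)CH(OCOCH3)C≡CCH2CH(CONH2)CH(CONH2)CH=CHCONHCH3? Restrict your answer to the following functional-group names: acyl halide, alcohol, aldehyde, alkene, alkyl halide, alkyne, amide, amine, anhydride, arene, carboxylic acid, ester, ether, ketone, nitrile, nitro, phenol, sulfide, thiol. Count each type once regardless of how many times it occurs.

5

N≡C–: carbon triple-bonded to nitrogen → nitrile.
pendant –C≡N: nitrile.
pendant –OC(=O)CH3: an acyloxy group → ester.
C≡C triple bond → alkyne.
pendant –CONH2: carbonyl C bonded to C and N → amide.
pendant –CONH2: carbonyl C bonded to C and N → amide.
C=C double bond → alkene.
–C(=O)NHCH3: carbonyl C bonded to C and to N → amide (the N is not an amine).
Distinct types present: alkene, alkyne, amide, ester, nitrile.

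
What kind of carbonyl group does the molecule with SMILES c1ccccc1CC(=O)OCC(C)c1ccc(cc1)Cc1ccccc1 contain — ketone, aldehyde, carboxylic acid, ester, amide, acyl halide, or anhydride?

ester

The carbonyl is in the CH2COOCH2 segment: –C(=O)–O–C with C on the carbonyl side → ester.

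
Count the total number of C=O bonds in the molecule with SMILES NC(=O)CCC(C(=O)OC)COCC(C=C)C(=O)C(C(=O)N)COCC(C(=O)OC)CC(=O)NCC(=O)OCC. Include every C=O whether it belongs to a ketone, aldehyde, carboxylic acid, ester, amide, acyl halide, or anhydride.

7

H2NCO: amide, 1 C=O (running total 1).
CH(COOCH3): ester, 1 C=O (running total 2).
CO: ketone, 1 C=O (running total 3).
CH(CONH2): amide, 1 C=O (running total 4).
CH(COOCH3): ester, 1 C=O (running total 5).
CH2CONHCH2: amide, 1 C=O (running total 6).
COOCH2CH3: ester, 1 C=O (running total 7).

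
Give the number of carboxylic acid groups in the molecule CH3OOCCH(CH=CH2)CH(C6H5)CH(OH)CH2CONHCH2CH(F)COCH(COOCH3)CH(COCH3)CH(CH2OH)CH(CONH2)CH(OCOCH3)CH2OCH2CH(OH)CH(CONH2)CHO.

0

CH3O–C(=O)–: carbonyl C bonded to C and to –OCH3 → ester (not ketone + ether).
pendant –CH=CH2: C=C double bond → alkene.
pendant –C6H5: benzene ring → arene.
–OH on an sp³ carbon → alcohol (secondary).
–C(=O)–N– linkage → amide (the N is not an amine).
halogen on an sp³ carbon → alkyl halide.
–C(=O)– with carbon on both sides → ketone.
pendant –COOCH3: carbonyl C bonded to C and –OCH3 → ester.
pendant –COCH3: carbonyl C bonded to two carbons → ketone.
pendant –CH2OH on an sp³ backbone C → alcohol.
pendant –CONH2: carbonyl C bonded to C and N → amide.
pendant –OC(=O)CH3: an acyloxy group → ester.
C–O–C with sp³ carbons on both sides and no adjacent C=O → ether.
–OH on an sp³ carbon → alcohol (secondary).
pendant –CONH2: carbonyl C bonded to C and N → amide.
terminal –CHO: carbonyl C bonded to H and C → aldehyde.
No segment is a carboxylic acid: CH3OOC is ester, not carboxylic acid; CH(OH) is alcohol, not carboxylic acid; CH2CONHCH2 is amide, not carboxylic acid. → 0.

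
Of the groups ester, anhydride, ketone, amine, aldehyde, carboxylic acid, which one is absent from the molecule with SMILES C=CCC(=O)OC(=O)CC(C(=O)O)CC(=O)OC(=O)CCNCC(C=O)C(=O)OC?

ester: present (COOCH3 — –C(=O)OCH3: carbonyl C bonded to C and to –OCH3 → ester (not ketone + ether)).
carboxylic acid: present (CH(COOH) — pendant –COOH: carbonyl C bonded to C and –OH → carboxylic acid).
aldehyde: present (CH(CHO) — pendant –CHO: carbonyl C bonded to C and H → aldehyde).
anhydride: present (CH2CO-O-COCH2 — two acyl groups sharing one oxygen, –C(=O)–O–C(=O)– → anhydride).
amine: present (CH2NHCH2 — C–N–C with sp³ carbons and no adjacent C=O → amine (secondary)).
ketone: absent. In COOCH3, the C=O is bonded to an –O–C group, which defines an ester, not a ketone. In CH(COOH), the C=O bears an –OH, making it a carboxylic acid rather than a ketone. In CH(CHO), the carbonyl carbon carries an H, so it is an aldehyde, not a ketone. In CH2CO-O-COCH2, the two C=O groups share a bridging oxygen, which is an anhydride linkage, not a ketone.

ketone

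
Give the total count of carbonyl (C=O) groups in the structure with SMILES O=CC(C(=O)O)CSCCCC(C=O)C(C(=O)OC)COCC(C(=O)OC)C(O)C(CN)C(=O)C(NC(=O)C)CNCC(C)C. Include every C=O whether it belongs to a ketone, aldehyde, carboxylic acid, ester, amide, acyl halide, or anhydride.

7

OHC: aldehyde, 1 C=O (running total 1).
CH(COOH): carboxylic acid, 1 C=O (running total 2).
CH(CHO): aldehyde, 1 C=O (running total 3).
CH(COOCH3): ester, 1 C=O (running total 4).
CH(COOCH3): ester, 1 C=O (running total 5).
CO: ketone, 1 C=O (running total 6).
CH(NHCOCH3): amide, 1 C=O (running total 7).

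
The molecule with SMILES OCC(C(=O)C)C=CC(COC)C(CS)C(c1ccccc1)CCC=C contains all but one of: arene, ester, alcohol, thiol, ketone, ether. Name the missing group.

ester

alcohol: present (HOCH2 — HO– on an sp³ carbon → alcohol).
thiol: present (CH(CH2SH) — pendant –CH2SH → thiol).
arene: present (CH(C6H5) — pendant –C6H5: benzene ring → arene).
ether: present (CH(CH2OCH3) — pendant –CH2OCH3: C–O–C linkage → ether).
ketone: present (CH(COCH3) — pendant –COCH3: carbonyl C bonded to two carbons → ketone).
ester: no segment matches this pattern.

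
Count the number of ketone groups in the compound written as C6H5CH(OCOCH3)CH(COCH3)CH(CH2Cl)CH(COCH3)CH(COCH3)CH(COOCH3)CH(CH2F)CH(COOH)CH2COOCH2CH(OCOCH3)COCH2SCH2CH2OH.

4

Taking each segment in turn:
  C6H5: C6H5– phenyl ring → arene.
  CH(OCOCH3): pendant –OC(=O)CH3: an acyloxy group → ester.
  CH(COCH3): pendant –COCH3: carbonyl C bonded to two carbons → ketone.
  CH(CH2Cl): pendant –CH2X: halogen on sp³ carbon → alkyl halide.
  CH(COCH3): pendant –COCH3: carbonyl C bonded to two carbons → ketone.
  CH(COCH3): pendant –COCH3: carbonyl C bonded to two carbons → ketone.
  CH(COOCH3): pendant –COOCH3: carbonyl C bonded to C and –OCH3 → ester.
  CH(CH2F): pendant –CH2X: halogen on sp³ carbon → alkyl halide.
  CH(COOH): pendant –COOH: carbonyl C bonded to C and –OH → carboxylic acid.
  CH2COOCH2: –C(=O)–O–C with C on the carbonyl side → ester.
  CH(OCOCH3): pendant –OC(=O)CH3: an acyloxy group → ester.
  CO: –C(=O)– with carbon on both sides → ketone.
  CH2SCH2: C–S–C linkage → sulfide (thioether).
  CH2OH: –OH on an sp³ carbon → alcohol.
Ketone appears at: CH(COCH3), CH(COCH3), CH(COCH3), CO → 4.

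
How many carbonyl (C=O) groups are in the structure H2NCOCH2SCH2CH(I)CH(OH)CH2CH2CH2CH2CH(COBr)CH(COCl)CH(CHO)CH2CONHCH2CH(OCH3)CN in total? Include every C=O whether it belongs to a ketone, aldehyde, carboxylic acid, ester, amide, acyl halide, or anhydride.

5

H2NCO: amide, 1 C=O (running total 1).
CH(COBr): acyl halide, 1 C=O (running total 2).
CH(COCl): acyl halide, 1 C=O (running total 3).
CH(CHO): aldehyde, 1 C=O (running total 4).
CH2CONHCH2: amide, 1 C=O (running total 5).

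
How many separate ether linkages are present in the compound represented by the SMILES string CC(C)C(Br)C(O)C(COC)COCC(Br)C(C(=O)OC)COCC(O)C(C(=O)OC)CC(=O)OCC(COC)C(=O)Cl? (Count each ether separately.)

Working along the chain:
  CH(Br): halogen on an sp³ carbon → alkyl halide.
  CH(OH): –OH on an sp³ carbon → alcohol (secondary).
  CH(CH2OCH3): pendant –CH2OCH3: C–O–C linkage → ether.
  CH2OCH2: C–O–C with sp³ carbons on both sides and no adjacent C=O → ether.
  CH(Br): halogen on an sp³ carbon → alkyl halide.
  CH(COOCH3): pendant –COOCH3: carbonyl C bonded to C and –OCH3 → ester.
  CH2OCH2: C–O–C with sp³ carbons on both sides and no adjacent C=O → ether.
  CH(OH): –OH on an sp³ carbon → alcohol (secondary).
  CH(COOCH3): pendant –COOCH3: carbonyl C bonded to C and –OCH3 → ester.
  CH2COOCH2: –C(=O)–O–C with C on the carbonyl side → ester.
  CH(CH2OCH3): pendant –CH2OCH3: C–O–C linkage → ether.
  COCl: –C(=O)Cl: carbonyl C bonded to C and to a halogen → acyl halide (not alkyl halide).
Ether appears at: CH(CH2OCH3), CH2OCH2, CH2OCH2, CH(CH2OCH3) → 4.

4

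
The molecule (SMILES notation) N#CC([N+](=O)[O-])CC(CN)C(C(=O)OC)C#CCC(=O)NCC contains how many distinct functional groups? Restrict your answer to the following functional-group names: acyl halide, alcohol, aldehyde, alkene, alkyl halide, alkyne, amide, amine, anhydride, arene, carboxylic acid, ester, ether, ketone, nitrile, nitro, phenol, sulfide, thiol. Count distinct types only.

Reading the structure from left to right:
  N≡C: N≡C–: carbon triple-bonded to nitrogen → nitrile.
  CH(NO2): –NO2 on an sp³ carbon → nitro (the N=O is not a carbonyl).
  CH(CH2NH2): pendant –CH2NH2: N on sp³ C, no adjacent C=O → amine.
  CH(COOCH3): pendant –COOCH3: carbonyl C bonded to C and –OCH3 → ester.
  C≡C: C≡C triple bond → alkyne.
  CH2CONHCH2: –C(=O)–N– linkage → amide (the N is not an amine).
Distinct types present: alkyne, amide, amine, ester, nitrile, nitro.

6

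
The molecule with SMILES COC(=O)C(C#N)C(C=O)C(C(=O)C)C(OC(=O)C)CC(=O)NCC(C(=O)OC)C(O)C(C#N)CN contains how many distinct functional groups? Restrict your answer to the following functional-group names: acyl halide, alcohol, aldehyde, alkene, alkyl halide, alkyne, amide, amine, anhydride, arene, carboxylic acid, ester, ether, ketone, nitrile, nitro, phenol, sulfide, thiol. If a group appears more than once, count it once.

CH3O–C(=O)–: carbonyl C bonded to C and to –OCH3 → ester (not ketone + ether).
pendant –C≡N: nitrile.
pendant –CHO: carbonyl C bonded to C and H → aldehyde.
pendant –COCH3: carbonyl C bonded to two carbons → ketone.
pendant –OC(=O)CH3: an acyloxy group → ester.
–C(=O)–N– linkage → amide (the N is not an amine).
pendant –COOCH3: carbonyl C bonded to C and –OCH3 → ester.
–OH on an sp³ carbon → alcohol (secondary).
pendant –C≡N: nitrile.
–NH2 on an sp³ carbon with no adjacent C=O → amine.
Distinct types present: alcohol, aldehyde, amide, amine, ester, ketone, nitrile.

7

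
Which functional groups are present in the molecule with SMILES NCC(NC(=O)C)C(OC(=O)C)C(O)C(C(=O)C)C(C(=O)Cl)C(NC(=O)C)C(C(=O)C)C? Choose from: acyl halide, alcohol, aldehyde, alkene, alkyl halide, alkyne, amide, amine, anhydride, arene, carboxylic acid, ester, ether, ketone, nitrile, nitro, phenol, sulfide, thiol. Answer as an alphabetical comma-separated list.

acyl halide, alcohol, amide, amine, ester, ketone

–NH2 on an sp³ carbon with no adjacent C=O → amine.
pendant –NHC(=O)CH3: N bonded to a carbonyl → amide (not amine).
pendant –OC(=O)CH3: an acyloxy group → ester.
–OH on an sp³ carbon → alcohol (secondary).
pendant –COCH3: carbonyl C bonded to two carbons → ketone.
pendant –C(=O)X: carbonyl C bonded to C and halogen → acyl halide.
pendant –NHC(=O)CH3: N bonded to a carbonyl → amide (not amine).
pendant –COCH3: carbonyl C bonded to two carbons → ketone.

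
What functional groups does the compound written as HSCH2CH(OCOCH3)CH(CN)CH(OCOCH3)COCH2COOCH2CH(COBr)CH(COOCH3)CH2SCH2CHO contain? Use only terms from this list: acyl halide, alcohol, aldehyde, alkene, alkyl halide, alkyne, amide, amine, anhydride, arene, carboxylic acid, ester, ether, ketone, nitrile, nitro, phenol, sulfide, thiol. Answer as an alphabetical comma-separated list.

Working along the chain:
  HSCH2: –SH on an sp³ carbon → thiol.
  CH(OCOCH3): pendant –OC(=O)CH3: an acyloxy group → ester.
  CH(CN): pendant –C≡N: nitrile.
  CH(OCOCH3): pendant –OC(=O)CH3: an acyloxy group → ester.
  CO: –C(=O)– with carbon on both sides → ketone.
  CH2COOCH2: –C(=O)–O–C with C on the carbonyl side → ester.
  CH(COBr): pendant –C(=O)X: carbonyl C bonded to C and halogen → acyl halide.
  CH(COOCH3): pendant –COOCH3: carbonyl C bonded to C and –OCH3 → ester.
  CH2SCH2: C–S–C linkage → sulfide (thioether).
  CHO: terminal –CHO: carbonyl C bonded to H and C → aldehyde.

acyl halide, aldehyde, ester, ketone, nitrile, sulfide, thiol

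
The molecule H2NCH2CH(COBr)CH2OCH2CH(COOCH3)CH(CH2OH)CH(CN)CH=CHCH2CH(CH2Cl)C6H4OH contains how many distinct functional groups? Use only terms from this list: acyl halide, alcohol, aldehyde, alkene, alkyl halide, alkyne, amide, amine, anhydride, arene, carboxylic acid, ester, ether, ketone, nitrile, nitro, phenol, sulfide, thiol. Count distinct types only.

10

–NH2 on an sp³ carbon with no adjacent C=O → amine.
pendant –C(=O)X: carbonyl C bonded to C and halogen → acyl halide.
C–O–C with sp³ carbons on both sides and no adjacent C=O → ether.
pendant –COOCH3: carbonyl C bonded to C and –OCH3 → ester.
pendant –CH2OH on an sp³ backbone C → alcohol.
pendant –C≡N: nitrile.
C=C double bond → alkene.
pendant –CH2X: halogen on sp³ carbon → alkyl halide.
–OH attached directly to an aromatic ring → phenol (not alcohol); the ring itself is an arene.
Distinct types present: acyl halide, alcohol, alkene, alkyl halide, amine, arene, ester, ether, nitrile, phenol.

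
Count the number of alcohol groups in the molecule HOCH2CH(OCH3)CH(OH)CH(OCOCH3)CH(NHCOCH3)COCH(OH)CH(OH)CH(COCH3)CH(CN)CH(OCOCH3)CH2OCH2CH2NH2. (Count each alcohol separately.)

HO– on an sp³ carbon → alcohol.
pendant –OCH3: C–O–C with sp³ C, no adjacent C=O → ether.
–OH on an sp³ carbon → alcohol (secondary).
pendant –OC(=O)CH3: an acyloxy group → ester.
pendant –NHC(=O)CH3: N bonded to a carbonyl → amide (not amine).
–C(=O)– with carbon on both sides → ketone.
–OH on an sp³ carbon → alcohol (secondary).
–OH on an sp³ carbon → alcohol (secondary).
pendant –COCH3: carbonyl C bonded to two carbons → ketone.
pendant –C≡N: nitrile.
pendant –OC(=O)CH3: an acyloxy group → ester.
C–O–C with sp³ carbons on both sides and no adjacent C=O → ether.
–NH2 on an sp³ carbon with no adjacent C=O → amine.
Alcohol appears at: HOCH2, CH(OH), CH(OH), CH(OH) → 4.

4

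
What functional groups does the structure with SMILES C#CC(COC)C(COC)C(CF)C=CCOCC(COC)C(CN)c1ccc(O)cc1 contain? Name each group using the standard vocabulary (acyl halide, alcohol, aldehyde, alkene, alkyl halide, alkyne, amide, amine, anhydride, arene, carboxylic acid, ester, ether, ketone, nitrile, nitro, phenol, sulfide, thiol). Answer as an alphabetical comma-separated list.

alkene, alkyl halide, alkyne, amine, arene, ether, phenol

C≡C triple bond → alkyne.
pendant –CH2OCH3: C–O–C linkage → ether.
pendant –CH2OCH3: C–O–C linkage → ether.
pendant –CH2X: halogen on sp³ carbon → alkyl halide.
C=C double bond → alkene.
C–O–C with sp³ carbons on both sides and no adjacent C=O → ether.
pendant –CH2OCH3: C–O–C linkage → ether.
pendant –CH2NH2: N on sp³ C, no adjacent C=O → amine.
–OH attached directly to an aromatic ring → phenol (not alcohol); the ring itself is an arene.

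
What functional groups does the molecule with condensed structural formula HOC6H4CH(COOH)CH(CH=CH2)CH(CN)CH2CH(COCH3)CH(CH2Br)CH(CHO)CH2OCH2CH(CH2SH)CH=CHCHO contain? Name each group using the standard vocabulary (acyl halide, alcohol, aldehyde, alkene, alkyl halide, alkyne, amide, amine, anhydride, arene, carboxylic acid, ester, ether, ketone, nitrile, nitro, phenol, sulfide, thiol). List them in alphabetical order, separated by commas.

aldehyde, alkene, alkyl halide, arene, carboxylic acid, ether, ketone, nitrile, phenol, thiol

Taking each segment in turn:
  HOC6H4: –OH attached directly to an aromatic ring → phenol (not alcohol); the ring itself is an arene.
  CH(COOH): pendant –COOH: carbonyl C bonded to C and –OH → carboxylic acid.
  CH(CH=CH2): pendant –CH=CH2: C=C double bond → alkene.
  CH(CN): pendant –C≡N: nitrile.
  CH(COCH3): pendant –COCH3: carbonyl C bonded to two carbons → ketone.
  CH(CH2Br): pendant –CH2X: halogen on sp³ carbon → alkyl halide.
  CH(CHO): pendant –CHO: carbonyl C bonded to C and H → aldehyde.
  CH2OCH2: C–O–C with sp³ carbons on both sides and no adjacent C=O → ether.
  CH(CH2SH): pendant –CH2SH → thiol.
  CH=CH: C=C double bond → alkene.
  CHO: terminal –CHO: carbonyl C bonded to H and C → aldehyde.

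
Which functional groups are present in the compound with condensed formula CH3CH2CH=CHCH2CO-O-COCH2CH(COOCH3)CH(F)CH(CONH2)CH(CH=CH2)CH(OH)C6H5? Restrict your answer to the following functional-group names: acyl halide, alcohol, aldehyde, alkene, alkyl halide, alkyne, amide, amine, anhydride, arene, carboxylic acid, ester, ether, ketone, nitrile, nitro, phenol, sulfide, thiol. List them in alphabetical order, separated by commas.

alcohol, alkene, alkyl halide, amide, anhydride, arene, ester

C=C double bond → alkene.
two acyl groups sharing one oxygen, –C(=O)–O–C(=O)– → anhydride.
pendant –COOCH3: carbonyl C bonded to C and –OCH3 → ester.
halogen on an sp³ carbon → alkyl halide.
pendant –CONH2: carbonyl C bonded to C and N → amide.
pendant –CH=CH2: C=C double bond → alkene.
–OH on an sp³ carbon → alcohol (secondary).
–C6H5 phenyl ring → arene.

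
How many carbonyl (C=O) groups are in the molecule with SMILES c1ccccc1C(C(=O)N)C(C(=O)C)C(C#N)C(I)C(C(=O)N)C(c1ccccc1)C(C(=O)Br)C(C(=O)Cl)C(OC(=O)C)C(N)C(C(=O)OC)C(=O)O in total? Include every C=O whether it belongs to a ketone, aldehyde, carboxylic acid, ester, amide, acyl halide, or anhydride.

8

CH(CONH2): amide, 1 C=O (running total 1).
CH(COCH3): ketone, 1 C=O (running total 2).
CH(CONH2): amide, 1 C=O (running total 3).
CH(COBr): acyl halide, 1 C=O (running total 4).
CH(COCl): acyl halide, 1 C=O (running total 5).
CH(OCOCH3): ester, 1 C=O (running total 6).
CH(COOCH3): ester, 1 C=O (running total 7).
COOH: carboxylic acid, 1 C=O (running total 8).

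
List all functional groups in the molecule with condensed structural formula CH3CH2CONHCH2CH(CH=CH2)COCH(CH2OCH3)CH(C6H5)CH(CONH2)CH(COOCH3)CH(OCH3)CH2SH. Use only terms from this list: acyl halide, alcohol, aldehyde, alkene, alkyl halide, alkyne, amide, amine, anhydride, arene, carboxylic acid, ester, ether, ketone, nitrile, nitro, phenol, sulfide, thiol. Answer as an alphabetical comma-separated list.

alkene, amide, arene, ester, ether, ketone, thiol

Working along the chain:
  CH2CONHCH2: –C(=O)–N– linkage → amide (the N is not an amine).
  CH(CH=CH2): pendant –CH=CH2: C=C double bond → alkene.
  CO: –C(=O)– with carbon on both sides → ketone.
  CH(CH2OCH3): pendant –CH2OCH3: C–O–C linkage → ether.
  CH(C6H5): pendant –C6H5: benzene ring → arene.
  CH(CONH2): pendant –CONH2: carbonyl C bonded to C and N → amide.
  CH(COOCH3): pendant –COOCH3: carbonyl C bonded to C and –OCH3 → ester.
  CH(OCH3): pendant –OCH3: C–O–C with sp³ C, no adjacent C=O → ether.
  CH2SH: –SH on an sp³ carbon → thiol.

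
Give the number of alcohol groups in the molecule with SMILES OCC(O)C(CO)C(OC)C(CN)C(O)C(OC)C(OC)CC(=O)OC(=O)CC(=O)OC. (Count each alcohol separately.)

4

HO– on an sp³ carbon → alcohol.
–OH on an sp³ carbon → alcohol (secondary).
pendant –CH2OH on an sp³ backbone C → alcohol.
pendant –OCH3: C–O–C with sp³ C, no adjacent C=O → ether.
pendant –CH2NH2: N on sp³ C, no adjacent C=O → amine.
–OH on an sp³ carbon → alcohol (secondary).
pendant –OCH3: C–O–C with sp³ C, no adjacent C=O → ether.
pendant –OCH3: C–O–C with sp³ C, no adjacent C=O → ether.
two acyl groups sharing one oxygen, –C(=O)–O–C(=O)– → anhydride.
–C(=O)OCH3: carbonyl C bonded to C and to –OCH3 → ester (not ketone + ether).
Alcohol appears at: HOCH2, CH(OH), CH(CH2OH), CH(OH) → 4.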